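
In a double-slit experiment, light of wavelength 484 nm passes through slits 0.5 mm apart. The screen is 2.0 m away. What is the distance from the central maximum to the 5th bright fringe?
y = mλL/d = 9.68 mm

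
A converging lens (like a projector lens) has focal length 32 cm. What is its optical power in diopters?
P = 1/f = 3.125 D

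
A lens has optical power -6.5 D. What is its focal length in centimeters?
f = 1/P = -15.38 cm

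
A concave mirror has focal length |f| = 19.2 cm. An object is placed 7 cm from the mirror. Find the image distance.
f = +19.2 cm (concave); 1/di = 1/f − 1/do → di = -11.02 cm (virtual image, behind mirror)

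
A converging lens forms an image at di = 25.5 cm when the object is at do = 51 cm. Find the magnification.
M = −di/do = -0.5 (inverted image)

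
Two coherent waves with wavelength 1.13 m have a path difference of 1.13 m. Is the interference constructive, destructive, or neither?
constructive — path difference = 1λ, a whole number of wavelengths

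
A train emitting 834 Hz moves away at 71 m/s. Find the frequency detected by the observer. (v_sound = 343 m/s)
f_obs = f·v/(v + v_s) = 691 Hz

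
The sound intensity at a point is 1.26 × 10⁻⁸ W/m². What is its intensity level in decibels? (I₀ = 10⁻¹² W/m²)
β = 10·log₁₀(I/I₀) = 41 dB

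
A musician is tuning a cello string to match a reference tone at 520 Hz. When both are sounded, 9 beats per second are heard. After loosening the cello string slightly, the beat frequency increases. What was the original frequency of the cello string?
511 Hz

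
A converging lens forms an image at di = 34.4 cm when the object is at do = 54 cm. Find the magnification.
M = −di/do = -0.637 (inverted image)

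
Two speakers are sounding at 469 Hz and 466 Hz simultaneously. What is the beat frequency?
3 Hz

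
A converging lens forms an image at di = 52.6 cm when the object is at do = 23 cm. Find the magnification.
M = −di/do = -2.287 (inverted image)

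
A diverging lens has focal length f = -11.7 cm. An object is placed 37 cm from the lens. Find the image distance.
1/di = 1/f − 1/do → di = -8.889 cm (virtual image)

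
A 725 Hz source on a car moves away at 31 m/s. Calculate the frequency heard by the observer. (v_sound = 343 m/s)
f_obs = f·v/(v + v_s) = 664.9 Hz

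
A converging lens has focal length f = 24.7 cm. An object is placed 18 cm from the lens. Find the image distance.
1/di = 1/f − 1/do → di = -66.36 cm (virtual image)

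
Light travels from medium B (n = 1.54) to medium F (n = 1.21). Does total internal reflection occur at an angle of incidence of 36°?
θc = arcsin(n₂/n₁) = 51.79°; 36° < θc, so no — the ray refracts.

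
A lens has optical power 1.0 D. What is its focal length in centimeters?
f = 1/P = 100 cm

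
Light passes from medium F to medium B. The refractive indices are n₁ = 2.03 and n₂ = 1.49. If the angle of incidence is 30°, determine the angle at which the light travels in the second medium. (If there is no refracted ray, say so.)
sin θ₂ = (n₁/n₂)·sin θ₁ = 0.6812 → θ₂ = 42.94°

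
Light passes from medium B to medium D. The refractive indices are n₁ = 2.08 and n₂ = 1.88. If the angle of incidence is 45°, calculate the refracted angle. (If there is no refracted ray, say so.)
sin θ₂ = (n₁/n₂)·sin θ₁ = 0.7823 → θ₂ = 51.47°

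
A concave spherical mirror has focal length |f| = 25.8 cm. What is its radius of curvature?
R = 2|f| = 51.6 cm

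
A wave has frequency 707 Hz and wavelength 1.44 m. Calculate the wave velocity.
v = fλ = 1018 m/s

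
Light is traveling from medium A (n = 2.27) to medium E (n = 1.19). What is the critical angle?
θc = arcsin(n₂/n₁) = 31.62°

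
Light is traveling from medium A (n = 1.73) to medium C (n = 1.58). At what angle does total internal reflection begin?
θc = arcsin(n₂/n₁) = 65.96°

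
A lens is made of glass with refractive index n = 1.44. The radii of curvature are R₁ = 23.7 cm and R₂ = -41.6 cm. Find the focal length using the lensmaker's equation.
1/f = (n − 1)(1/R₁ − 1/R₂) → f = 34.31 cm (converging lens)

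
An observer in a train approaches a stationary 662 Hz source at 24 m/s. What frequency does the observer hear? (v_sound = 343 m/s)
f_obs = f·(v + v_o)/v = 708.3 Hz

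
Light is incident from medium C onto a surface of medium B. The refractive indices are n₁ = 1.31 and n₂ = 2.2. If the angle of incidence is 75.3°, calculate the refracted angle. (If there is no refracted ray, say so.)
sin θ₂ = (n₁/n₂)·sin θ₁ = 0.576 → θ₂ = 35.17°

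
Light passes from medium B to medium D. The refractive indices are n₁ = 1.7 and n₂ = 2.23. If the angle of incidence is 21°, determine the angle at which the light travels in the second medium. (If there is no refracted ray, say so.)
sin θ₂ = (n₁/n₂)·sin θ₁ = 0.2732 → θ₂ = 15.85°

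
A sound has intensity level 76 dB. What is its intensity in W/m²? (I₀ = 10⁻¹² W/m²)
I = I₀·10^(β/10) = 3.98 × 10⁻⁵ W/m²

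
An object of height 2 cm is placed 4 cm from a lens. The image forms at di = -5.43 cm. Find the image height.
hi = (-di/do) × ho = 2.715 cm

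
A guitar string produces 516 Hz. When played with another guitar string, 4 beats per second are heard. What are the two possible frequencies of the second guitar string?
f₂ = 516 ± 4 Hz → 520 Hz or 512 Hz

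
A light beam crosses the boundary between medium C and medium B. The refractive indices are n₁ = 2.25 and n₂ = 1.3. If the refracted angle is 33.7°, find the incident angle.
sin θ₁ = (n₂/n₁)·sin θ₂ → θ₁ = 18.7°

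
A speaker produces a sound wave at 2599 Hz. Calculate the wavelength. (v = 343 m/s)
λ = v/f = 0.132 m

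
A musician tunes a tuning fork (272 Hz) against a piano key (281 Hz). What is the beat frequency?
9 Hz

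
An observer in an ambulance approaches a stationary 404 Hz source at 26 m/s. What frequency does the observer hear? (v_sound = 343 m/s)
f_obs = f·(v + v_o)/v = 434.6 Hz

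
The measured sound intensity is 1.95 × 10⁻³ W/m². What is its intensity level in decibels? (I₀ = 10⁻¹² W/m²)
β = 10·log₁₀(I/I₀) = 92.9 dB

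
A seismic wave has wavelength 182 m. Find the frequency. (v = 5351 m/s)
f = v/λ = 29.4 Hz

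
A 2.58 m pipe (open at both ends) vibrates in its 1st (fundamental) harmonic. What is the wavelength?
λₙ = 2L/n = 5.16 m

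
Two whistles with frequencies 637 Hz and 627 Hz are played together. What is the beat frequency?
10 Hz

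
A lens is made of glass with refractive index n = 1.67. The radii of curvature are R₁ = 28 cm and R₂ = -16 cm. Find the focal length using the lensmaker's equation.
1/f = (n − 1)(1/R₁ − 1/R₂) → f = 15.2 cm (converging lens)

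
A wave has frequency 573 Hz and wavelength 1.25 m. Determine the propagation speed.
v = fλ = 716.2 m/s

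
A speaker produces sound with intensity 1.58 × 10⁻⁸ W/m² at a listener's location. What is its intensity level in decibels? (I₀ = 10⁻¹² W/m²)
β = 10·log₁₀(I/I₀) = 41.99 dB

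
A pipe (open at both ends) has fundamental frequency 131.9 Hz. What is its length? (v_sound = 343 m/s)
L = v/(2f₁) = 1.3 m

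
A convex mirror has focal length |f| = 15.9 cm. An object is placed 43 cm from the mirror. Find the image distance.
f = −15.9 cm (convex); 1/di = 1/f − 1/do → di = -11.61 cm (virtual image, behind mirror)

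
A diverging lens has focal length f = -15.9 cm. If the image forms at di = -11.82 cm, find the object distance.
1/do = 1/f − 1/di → do = 46.06 cm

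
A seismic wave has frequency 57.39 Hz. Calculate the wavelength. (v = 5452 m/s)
λ = v/f = 95 m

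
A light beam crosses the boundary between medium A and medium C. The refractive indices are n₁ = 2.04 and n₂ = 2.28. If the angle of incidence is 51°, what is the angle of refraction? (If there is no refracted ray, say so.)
sin θ₂ = (n₁/n₂)·sin θ₁ = 0.6953 → θ₂ = 44.05°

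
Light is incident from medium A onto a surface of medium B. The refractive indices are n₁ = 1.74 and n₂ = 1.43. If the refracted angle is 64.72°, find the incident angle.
sin θ₁ = (n₂/n₁)·sin θ₂ → θ₁ = 48°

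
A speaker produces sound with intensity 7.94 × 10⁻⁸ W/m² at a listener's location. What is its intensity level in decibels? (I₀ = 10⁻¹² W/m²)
β = 10·log₁₀(I/I₀) = 49 dB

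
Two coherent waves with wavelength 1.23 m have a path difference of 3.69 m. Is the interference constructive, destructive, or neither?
constructive — path difference = 3λ, a whole number of wavelengths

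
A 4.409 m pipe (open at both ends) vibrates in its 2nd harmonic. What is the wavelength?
λₙ = 2L/n = 4.409 m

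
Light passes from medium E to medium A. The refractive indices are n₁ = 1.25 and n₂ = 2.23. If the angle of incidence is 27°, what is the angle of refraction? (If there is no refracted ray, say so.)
sin θ₂ = (n₁/n₂)·sin θ₁ = 0.2545 → θ₂ = 14.74°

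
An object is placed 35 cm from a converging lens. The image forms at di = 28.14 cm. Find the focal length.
1/f = 1/do + 1/di → f = 15.6 cm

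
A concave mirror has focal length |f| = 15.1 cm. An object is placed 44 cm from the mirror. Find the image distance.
f = +15.1 cm (concave); 1/di = 1/f − 1/do → di = 22.99 cm (real image, in front of mirror)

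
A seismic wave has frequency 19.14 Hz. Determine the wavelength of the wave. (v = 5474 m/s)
λ = v/f = 286 m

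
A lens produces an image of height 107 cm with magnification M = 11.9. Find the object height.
ho = |hi|/|M| = 8.992 cm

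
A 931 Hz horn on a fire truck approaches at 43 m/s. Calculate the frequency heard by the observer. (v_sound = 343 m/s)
f_obs = f·v/(v − v_s) = 1064 Hz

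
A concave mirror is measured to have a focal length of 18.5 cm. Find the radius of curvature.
R = 2|f| = 37 cm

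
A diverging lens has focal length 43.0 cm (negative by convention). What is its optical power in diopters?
P = 1/f = -2.326 D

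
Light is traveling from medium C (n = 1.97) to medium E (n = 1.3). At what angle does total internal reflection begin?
θc = arcsin(n₂/n₁) = 41.29°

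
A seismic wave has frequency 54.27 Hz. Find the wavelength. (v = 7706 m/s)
λ = v/f = 142 m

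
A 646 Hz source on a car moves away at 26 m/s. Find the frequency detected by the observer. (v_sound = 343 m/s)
f_obs = f·v/(v + v_s) = 600.5 Hz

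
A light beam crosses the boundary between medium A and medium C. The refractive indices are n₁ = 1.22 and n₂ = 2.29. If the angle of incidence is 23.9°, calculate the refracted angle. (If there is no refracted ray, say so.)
sin θ₂ = (n₁/n₂)·sin θ₁ = 0.2158 → θ₂ = 12.46°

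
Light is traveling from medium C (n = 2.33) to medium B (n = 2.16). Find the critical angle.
θc = arcsin(n₂/n₁) = 67.98°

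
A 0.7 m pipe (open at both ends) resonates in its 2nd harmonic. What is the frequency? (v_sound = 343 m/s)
fₙ = nv/(2L) = 490 Hz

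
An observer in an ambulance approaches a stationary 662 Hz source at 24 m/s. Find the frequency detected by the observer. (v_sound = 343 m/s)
f_obs = f·(v + v_o)/v = 708.3 Hz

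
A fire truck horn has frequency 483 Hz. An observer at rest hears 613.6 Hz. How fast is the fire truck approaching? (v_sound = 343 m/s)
v_s = v·(1 − f/f_obs) = 73 m/s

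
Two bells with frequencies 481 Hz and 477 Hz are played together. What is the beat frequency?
4 Hz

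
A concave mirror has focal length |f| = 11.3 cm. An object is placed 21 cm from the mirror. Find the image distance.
f = +11.3 cm (concave); 1/di = 1/f − 1/do → di = 24.46 cm (real image, in front of mirror)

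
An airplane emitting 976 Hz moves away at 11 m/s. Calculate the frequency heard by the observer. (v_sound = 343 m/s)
f_obs = f·v/(v + v_s) = 945.7 Hz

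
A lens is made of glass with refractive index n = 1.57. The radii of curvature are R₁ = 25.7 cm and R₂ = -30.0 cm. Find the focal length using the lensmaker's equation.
1/f = (n − 1)(1/R₁ − 1/R₂) → f = 24.28 cm (converging lens)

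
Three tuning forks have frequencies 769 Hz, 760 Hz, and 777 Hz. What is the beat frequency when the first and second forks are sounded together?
9 Hz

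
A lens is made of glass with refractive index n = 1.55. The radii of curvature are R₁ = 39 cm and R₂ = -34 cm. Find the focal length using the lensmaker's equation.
1/f = (n − 1)(1/R₁ − 1/R₂) → f = 33.03 cm (converging lens)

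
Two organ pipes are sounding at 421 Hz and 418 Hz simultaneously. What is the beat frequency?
3 Hz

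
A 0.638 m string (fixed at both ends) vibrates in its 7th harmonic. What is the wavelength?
λₙ = 2L/n = 0.1823 m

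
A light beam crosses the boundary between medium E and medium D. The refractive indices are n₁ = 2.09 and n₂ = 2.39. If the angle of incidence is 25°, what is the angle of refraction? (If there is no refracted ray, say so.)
sin θ₂ = (n₁/n₂)·sin θ₁ = 0.3696 → θ₂ = 21.69°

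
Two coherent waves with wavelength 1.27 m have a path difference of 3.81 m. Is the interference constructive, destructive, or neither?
constructive — path difference = 3λ, a whole number of wavelengths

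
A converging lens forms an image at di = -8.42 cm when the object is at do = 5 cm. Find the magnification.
M = −di/do = 1.684 (upright image)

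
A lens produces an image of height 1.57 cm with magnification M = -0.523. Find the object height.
ho = |hi|/|M| = 3.002 cm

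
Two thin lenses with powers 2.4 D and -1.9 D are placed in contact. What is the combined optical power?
P_total = P₁ + P₂ = 0.5 D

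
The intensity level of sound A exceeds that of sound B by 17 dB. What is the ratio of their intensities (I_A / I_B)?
I_A/I_B = 10^(Δβ/10) = 50.12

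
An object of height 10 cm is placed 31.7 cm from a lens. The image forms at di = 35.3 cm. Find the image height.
hi = (-di/do) × ho = -11.14 cm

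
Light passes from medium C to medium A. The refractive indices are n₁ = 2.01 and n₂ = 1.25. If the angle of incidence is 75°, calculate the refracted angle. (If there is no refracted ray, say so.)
sin θ₂ = (n₁/n₂)·sin θ₁ = 1.553 > 1, so there is no refracted ray — the light undergoes total internal reflection.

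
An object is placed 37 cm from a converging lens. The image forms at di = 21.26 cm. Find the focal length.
1/f = 1/do + 1/di → f = 13.5 cm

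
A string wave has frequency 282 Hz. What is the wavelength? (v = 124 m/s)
λ = v/f = 0.4397 m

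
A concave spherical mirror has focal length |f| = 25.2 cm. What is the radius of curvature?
R = 2|f| = 50.4 cm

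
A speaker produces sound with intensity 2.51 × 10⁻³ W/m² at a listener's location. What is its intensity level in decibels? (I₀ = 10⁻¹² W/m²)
β = 10·log₁₀(I/I₀) = 94 dB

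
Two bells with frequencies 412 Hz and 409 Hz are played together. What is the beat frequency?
3 Hz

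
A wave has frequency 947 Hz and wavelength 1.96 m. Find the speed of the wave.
v = fλ = 1856 m/s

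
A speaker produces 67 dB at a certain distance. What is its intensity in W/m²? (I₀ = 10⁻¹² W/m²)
I = I₀·10^(β/10) = 5.01 × 10⁻⁶ W/m²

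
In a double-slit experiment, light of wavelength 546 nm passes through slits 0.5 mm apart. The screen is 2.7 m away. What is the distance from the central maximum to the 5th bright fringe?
y = mλL/d = 14.74 mm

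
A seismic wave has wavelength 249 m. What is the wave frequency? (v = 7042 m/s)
f = v/λ = 28.28 Hz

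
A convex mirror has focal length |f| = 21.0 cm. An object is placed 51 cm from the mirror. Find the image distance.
f = −21.0 cm (convex); 1/di = 1/f − 1/do → di = -14.88 cm (virtual image, behind mirror)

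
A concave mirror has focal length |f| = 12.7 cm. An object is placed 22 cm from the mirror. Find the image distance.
f = +12.7 cm (concave); 1/di = 1/f − 1/do → di = 30.04 cm (real image, in front of mirror)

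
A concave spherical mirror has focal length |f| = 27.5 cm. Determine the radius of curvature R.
R = 2|f| = 55 cm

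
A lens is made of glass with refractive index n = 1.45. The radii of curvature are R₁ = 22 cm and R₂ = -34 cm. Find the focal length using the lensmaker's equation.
1/f = (n − 1)(1/R₁ − 1/R₂) → f = 29.68 cm (converging lens)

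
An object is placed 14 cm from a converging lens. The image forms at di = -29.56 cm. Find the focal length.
1/f = 1/do + 1/di → f = 26.6 cm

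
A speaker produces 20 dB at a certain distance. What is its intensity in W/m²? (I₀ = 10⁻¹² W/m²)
I = I₀·10^(β/10) = 1.00 × 10⁻¹⁰ W/m²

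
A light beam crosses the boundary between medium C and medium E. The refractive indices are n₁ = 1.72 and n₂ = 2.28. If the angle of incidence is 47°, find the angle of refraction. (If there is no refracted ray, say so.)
sin θ₂ = (n₁/n₂)·sin θ₁ = 0.5517 → θ₂ = 33.49°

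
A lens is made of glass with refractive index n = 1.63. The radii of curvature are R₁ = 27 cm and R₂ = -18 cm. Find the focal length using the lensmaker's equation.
1/f = (n − 1)(1/R₁ − 1/R₂) → f = 17.14 cm (converging lens)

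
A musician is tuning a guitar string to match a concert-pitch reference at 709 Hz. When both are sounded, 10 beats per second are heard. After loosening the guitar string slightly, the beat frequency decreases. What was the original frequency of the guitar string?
719 Hz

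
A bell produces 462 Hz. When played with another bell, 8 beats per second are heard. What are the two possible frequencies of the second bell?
f₂ = 462 ± 8 Hz → 470 Hz or 454 Hz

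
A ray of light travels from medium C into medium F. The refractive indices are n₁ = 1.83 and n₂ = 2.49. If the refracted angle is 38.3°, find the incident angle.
sin θ₁ = (n₂/n₁)·sin θ₂ → θ₁ = 57.49°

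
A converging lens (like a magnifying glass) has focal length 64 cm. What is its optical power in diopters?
P = 1/f = 1.562 D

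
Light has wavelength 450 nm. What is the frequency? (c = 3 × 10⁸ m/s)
f = c/λ = 6.667 × 10¹⁴ Hz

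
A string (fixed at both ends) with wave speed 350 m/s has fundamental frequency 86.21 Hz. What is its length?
L = v/(2f₁) = 2.03 m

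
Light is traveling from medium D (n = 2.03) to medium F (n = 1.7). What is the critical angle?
θc = arcsin(n₂/n₁) = 56.87°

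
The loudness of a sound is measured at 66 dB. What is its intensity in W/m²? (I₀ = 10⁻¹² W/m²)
I = I₀·10^(β/10) = 3.98 × 10⁻⁶ W/m²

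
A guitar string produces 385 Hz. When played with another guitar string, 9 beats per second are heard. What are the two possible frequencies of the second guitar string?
f₂ = 385 ± 9 Hz → 394 Hz or 376 Hz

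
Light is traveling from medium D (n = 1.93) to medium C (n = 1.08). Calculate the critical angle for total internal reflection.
θc = arcsin(n₂/n₁) = 34.03°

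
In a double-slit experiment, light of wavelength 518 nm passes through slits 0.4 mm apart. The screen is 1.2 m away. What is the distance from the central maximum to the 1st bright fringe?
y = mλL/d = 1.554 mm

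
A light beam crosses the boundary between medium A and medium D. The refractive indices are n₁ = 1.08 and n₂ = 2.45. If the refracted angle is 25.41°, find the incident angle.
sin θ₁ = (n₂/n₁)·sin θ₂ → θ₁ = 76.76°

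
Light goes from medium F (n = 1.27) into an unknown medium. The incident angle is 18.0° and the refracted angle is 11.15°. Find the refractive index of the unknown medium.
n₂ = n₁·sin θ₁ / sin θ₂ = 2.029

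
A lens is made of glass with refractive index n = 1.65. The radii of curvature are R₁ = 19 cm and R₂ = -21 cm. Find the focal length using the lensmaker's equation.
1/f = (n − 1)(1/R₁ − 1/R₂) → f = 15.35 cm (converging lens)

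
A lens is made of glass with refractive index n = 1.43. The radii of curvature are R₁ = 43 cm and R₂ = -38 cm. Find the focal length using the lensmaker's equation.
1/f = (n − 1)(1/R₁ − 1/R₂) → f = 46.91 cm (converging lens)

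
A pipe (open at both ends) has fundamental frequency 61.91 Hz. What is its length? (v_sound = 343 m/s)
L = v/(2f₁) = 2.77 m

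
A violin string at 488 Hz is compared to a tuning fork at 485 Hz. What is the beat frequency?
3 Hz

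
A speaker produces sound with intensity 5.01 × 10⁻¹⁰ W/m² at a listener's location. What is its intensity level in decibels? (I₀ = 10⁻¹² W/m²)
β = 10·log₁₀(I/I₀) = 27 dB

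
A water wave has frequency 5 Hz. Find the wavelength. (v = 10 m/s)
λ = v/f = 2 m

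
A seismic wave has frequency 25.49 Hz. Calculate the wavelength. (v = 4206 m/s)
λ = v/f = 165 m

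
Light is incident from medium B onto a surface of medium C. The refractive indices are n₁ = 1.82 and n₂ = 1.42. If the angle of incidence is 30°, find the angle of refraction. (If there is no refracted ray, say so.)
sin θ₂ = (n₁/n₂)·sin θ₁ = 0.6408 → θ₂ = 39.85°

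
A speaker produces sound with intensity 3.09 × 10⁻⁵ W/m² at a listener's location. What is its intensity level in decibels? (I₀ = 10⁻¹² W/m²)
β = 10·log₁₀(I/I₀) = 74.9 dB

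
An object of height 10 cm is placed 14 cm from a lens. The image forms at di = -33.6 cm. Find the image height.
hi = (-di/do) × ho = 24 cm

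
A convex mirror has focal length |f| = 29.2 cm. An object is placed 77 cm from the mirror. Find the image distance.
f = −29.2 cm (convex); 1/di = 1/f − 1/do → di = -21.17 cm (virtual image, behind mirror)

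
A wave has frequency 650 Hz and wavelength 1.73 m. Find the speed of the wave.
v = fλ = 1124 m/s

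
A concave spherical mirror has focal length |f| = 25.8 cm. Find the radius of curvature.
R = 2|f| = 51.6 cm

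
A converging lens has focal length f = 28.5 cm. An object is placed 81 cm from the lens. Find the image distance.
1/di = 1/f − 1/do → di = 43.97 cm (real image)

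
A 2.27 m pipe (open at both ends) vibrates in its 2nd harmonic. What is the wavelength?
λₙ = 2L/n = 2.27 m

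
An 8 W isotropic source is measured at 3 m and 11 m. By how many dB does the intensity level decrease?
Δβ = 20·log₁₀(r₂/r₁) = 11.29 dB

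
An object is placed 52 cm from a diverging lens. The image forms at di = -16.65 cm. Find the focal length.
1/f = 1/do + 1/di → f = -24.49 cm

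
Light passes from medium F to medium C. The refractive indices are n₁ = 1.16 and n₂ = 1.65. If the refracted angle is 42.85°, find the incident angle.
sin θ₁ = (n₂/n₁)·sin θ₂ → θ₁ = 75.32°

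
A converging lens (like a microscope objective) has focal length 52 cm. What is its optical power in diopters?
P = 1/f = 1.923 D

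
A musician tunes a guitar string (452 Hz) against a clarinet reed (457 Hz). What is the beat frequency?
5 Hz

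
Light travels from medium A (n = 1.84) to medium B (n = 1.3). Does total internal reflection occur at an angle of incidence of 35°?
θc = arcsin(n₂/n₁) = 44.95°; 35° < θc, so no — the ray refracts.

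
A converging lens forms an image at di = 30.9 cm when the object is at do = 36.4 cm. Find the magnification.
M = −di/do = -0.8489 (inverted image)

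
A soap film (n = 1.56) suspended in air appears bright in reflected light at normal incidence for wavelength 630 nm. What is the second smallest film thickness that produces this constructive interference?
2nt = (m − ½)λ with m = 2 → t = (m − ½)λ/(2n) = 302.9 nm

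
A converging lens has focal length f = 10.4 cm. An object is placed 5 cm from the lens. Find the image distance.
1/di = 1/f − 1/do → di = -9.63 cm (virtual image)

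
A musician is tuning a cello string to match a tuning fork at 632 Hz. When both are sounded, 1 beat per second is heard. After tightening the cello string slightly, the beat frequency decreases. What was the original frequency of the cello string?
631 Hz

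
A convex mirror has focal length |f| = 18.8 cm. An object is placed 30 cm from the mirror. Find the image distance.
f = −18.8 cm (convex); 1/di = 1/f − 1/do → di = -11.56 cm (virtual image, behind mirror)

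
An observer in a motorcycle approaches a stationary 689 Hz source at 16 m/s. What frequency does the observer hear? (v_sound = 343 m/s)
f_obs = f·(v + v_o)/v = 721.1 Hz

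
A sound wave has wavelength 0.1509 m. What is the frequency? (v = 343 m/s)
f = v/λ = 2273 Hz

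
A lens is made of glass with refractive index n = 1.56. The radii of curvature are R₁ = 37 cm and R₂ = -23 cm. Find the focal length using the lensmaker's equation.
1/f = (n − 1)(1/R₁ − 1/R₂) → f = 25.33 cm (converging lens)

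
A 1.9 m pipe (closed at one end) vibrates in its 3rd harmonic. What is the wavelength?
λₙ = 4L/n = 2.533 m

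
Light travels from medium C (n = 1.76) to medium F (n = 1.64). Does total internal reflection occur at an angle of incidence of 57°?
θc = arcsin(n₂/n₁) = 68.72°; 57° < θc, so no — the ray refracts.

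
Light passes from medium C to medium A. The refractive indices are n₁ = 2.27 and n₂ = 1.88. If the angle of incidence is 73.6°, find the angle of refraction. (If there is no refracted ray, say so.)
sin θ₂ = (n₁/n₂)·sin θ₁ = 1.158 > 1, so there is no refracted ray — the light undergoes total internal reflection.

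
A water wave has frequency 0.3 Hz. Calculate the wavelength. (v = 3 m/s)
λ = v/f = 10 m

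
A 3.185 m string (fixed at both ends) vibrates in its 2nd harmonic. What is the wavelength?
λₙ = 2L/n = 3.185 m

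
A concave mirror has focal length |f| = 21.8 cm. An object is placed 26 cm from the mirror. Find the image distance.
f = +21.8 cm (concave); 1/di = 1/f − 1/do → di = 135 cm (real image, in front of mirror)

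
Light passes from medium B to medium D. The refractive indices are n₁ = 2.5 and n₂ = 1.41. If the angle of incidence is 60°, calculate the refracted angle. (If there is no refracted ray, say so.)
sin θ₂ = (n₁/n₂)·sin θ₁ = 1.536 > 1, so there is no refracted ray — the light undergoes total internal reflection.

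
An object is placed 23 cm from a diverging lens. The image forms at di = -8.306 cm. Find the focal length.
1/f = 1/do + 1/di → f = -13 cm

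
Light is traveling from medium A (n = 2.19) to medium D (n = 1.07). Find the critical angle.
θc = arcsin(n₂/n₁) = 29.25°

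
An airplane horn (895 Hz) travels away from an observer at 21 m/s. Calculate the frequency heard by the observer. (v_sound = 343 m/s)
f_obs = f·v/(v + v_s) = 843.4 Hz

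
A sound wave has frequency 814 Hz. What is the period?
T = 1/f = 0.001229 s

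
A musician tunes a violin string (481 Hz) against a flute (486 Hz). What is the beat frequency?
5 Hz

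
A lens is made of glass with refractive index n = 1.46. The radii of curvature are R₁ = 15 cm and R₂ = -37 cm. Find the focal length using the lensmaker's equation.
1/f = (n − 1)(1/R₁ − 1/R₂) → f = 23.2 cm (converging lens)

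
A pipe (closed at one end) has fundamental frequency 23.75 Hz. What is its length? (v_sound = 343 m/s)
L = v/(4f₁) = 3.611 m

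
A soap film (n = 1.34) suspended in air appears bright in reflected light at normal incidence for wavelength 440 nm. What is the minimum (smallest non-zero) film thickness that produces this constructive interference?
2nt = (m − ½)λ with m = 1 → t = (m − ½)λ/(2n) = 82.09 nm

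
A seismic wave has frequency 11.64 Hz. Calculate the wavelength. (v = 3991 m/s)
λ = v/f = 342.9 m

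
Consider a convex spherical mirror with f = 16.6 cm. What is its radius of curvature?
R = 2|f| = 33.2 cm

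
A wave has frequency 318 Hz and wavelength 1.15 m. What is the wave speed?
v = fλ = 365.7 m/s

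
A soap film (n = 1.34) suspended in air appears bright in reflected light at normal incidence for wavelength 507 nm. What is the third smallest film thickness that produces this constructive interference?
2nt = (m − ½)λ with m = 3 → t = (m − ½)λ/(2n) = 472.9 nm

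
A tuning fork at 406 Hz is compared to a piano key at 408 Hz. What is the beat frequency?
2 Hz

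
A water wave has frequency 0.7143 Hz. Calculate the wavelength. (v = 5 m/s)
λ = v/f = 7 m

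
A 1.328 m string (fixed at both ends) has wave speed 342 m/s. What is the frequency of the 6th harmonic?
fₙ = nv/(2L) = 772.6 Hz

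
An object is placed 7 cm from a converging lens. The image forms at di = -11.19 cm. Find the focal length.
1/f = 1/do + 1/di → f = 18.69 cm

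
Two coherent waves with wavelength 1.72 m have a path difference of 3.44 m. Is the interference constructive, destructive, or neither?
constructive — path difference = 2λ, a whole number of wavelengths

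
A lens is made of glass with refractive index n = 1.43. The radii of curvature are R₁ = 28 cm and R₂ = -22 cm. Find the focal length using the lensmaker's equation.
1/f = (n − 1)(1/R₁ − 1/R₂) → f = 28.65 cm (converging lens)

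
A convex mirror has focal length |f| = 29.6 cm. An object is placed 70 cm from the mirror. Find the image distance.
f = −29.6 cm (convex); 1/di = 1/f − 1/do → di = -20.8 cm (virtual image, behind mirror)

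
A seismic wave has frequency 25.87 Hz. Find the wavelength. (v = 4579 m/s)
λ = v/f = 177 m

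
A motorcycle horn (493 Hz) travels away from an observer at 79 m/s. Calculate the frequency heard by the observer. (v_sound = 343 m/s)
f_obs = f·v/(v + v_s) = 400.7 Hz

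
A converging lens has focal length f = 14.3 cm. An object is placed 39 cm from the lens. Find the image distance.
1/di = 1/f − 1/do → di = 22.58 cm (real image)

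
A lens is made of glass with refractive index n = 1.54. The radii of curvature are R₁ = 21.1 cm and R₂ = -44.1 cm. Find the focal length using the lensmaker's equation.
1/f = (n − 1)(1/R₁ − 1/R₂) → f = 26.43 cm (converging lens)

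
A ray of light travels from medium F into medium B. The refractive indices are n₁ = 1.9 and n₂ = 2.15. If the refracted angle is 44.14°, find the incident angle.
sin θ₁ = (n₂/n₁)·sin θ₂ → θ₁ = 52°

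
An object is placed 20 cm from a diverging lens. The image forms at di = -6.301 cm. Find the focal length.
1/f = 1/do + 1/di → f = -9.199 cm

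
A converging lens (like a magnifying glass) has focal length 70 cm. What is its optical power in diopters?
P = 1/f = 1.429 D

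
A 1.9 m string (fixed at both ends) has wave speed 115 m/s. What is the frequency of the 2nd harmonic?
fₙ = nv/(2L) = 60.53 Hz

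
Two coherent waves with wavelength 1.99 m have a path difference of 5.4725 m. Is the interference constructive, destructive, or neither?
neither (partial) — path difference = 2.75λ, neither a whole number of wavelengths nor an odd multiple of λ/2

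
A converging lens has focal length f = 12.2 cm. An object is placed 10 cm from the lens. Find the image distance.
1/di = 1/f − 1/do → di = -55.45 cm (virtual image)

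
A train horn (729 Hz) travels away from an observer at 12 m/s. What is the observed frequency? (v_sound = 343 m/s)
f_obs = f·v/(v + v_s) = 704.4 Hz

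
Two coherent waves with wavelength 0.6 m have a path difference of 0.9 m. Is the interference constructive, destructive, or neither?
destructive — path difference = 1.5λ, an odd multiple of λ/2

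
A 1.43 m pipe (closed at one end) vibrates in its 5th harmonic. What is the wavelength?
λₙ = 4L/n = 1.144 m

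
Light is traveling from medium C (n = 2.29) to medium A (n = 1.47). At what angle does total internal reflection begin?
θc = arcsin(n₂/n₁) = 39.94°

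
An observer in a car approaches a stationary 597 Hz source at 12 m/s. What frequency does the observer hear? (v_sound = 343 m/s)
f_obs = f·(v + v_o)/v = 617.9 Hz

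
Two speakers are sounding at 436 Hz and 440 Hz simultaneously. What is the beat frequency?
4 Hz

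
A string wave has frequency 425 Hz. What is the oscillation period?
T = 1/f = 0.002353 s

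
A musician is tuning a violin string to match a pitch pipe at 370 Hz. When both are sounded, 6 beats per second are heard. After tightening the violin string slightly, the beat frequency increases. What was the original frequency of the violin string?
376 Hz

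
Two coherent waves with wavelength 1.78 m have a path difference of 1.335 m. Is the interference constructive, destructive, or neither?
neither (partial) — path difference = 0.75λ, neither a whole number of wavelengths nor an odd multiple of λ/2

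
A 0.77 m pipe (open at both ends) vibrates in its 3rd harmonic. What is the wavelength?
λₙ = 2L/n = 0.5133 m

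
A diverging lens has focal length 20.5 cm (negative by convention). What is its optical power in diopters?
P = 1/f = -4.878 D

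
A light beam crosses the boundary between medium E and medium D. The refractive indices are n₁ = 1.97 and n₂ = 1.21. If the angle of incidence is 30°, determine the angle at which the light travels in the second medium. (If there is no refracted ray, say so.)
sin θ₂ = (n₁/n₂)·sin θ₁ = 0.814 → θ₂ = 54.49°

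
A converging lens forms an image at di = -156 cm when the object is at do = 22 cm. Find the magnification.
M = −di/do = 7.091 (upright image)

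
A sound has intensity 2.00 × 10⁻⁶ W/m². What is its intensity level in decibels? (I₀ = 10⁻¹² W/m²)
β = 10·log₁₀(I/I₀) = 63.01 dB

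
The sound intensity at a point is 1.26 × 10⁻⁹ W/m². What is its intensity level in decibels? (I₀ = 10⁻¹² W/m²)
β = 10·log₁₀(I/I₀) = 31 dB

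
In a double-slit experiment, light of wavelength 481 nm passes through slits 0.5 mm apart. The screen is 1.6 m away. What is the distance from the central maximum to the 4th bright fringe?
y = mλL/d = 6.157 mm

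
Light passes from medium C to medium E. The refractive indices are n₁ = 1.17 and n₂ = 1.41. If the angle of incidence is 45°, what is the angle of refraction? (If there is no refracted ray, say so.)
sin θ₂ = (n₁/n₂)·sin θ₁ = 0.5867 → θ₂ = 35.93°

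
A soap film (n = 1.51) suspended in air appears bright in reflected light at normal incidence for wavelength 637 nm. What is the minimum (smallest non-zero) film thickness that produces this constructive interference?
2nt = (m − ½)λ with m = 1 → t = (m − ½)λ/(2n) = 105.5 nm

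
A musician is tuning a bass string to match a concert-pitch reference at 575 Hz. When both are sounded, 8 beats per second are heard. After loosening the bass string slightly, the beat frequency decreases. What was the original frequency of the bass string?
583 Hz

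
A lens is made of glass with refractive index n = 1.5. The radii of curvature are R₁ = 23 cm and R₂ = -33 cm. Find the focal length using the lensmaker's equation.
1/f = (n − 1)(1/R₁ − 1/R₂) → f = 27.11 cm (converging lens)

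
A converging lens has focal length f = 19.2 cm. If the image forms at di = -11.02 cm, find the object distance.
1/do = 1/f − 1/di → do = 7.001 cm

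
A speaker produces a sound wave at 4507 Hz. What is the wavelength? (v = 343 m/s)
λ = v/f = 0.0761 m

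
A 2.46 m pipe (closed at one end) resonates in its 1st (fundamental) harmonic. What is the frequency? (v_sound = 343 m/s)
fₙ = nv/(4L) = 34.86 Hz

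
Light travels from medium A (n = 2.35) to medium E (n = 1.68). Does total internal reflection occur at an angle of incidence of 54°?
θc = arcsin(n₂/n₁) = 45.63°; 54° > θc, so yes — total internal reflection.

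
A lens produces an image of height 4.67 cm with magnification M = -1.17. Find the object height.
ho = |hi|/|M| = 3.991 cm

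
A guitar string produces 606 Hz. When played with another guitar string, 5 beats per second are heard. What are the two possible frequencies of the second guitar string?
f₂ = 606 ± 5 Hz → 611 Hz or 601 Hz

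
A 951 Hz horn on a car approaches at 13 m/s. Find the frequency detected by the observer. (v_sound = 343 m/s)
f_obs = f·v/(v − v_s) = 988.5 Hz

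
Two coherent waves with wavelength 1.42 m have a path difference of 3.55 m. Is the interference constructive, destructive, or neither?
destructive — path difference = 2.5λ, an odd multiple of λ/2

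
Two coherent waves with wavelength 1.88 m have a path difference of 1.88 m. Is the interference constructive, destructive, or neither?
constructive — path difference = 1λ, a whole number of wavelengths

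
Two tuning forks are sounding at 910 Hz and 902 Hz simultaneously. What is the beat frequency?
8 Hz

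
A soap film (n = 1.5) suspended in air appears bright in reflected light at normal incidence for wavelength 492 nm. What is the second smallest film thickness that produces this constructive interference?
2nt = (m − ½)λ with m = 2 → t = (m − ½)λ/(2n) = 246 nm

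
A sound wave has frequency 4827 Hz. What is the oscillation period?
T = 1/f = 2.072 × 10⁻⁴ s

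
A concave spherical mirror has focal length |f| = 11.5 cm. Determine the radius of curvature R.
R = 2|f| = 23 cm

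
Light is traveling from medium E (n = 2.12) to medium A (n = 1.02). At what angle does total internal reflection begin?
θc = arcsin(n₂/n₁) = 28.76°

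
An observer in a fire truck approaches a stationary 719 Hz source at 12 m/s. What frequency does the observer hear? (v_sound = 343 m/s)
f_obs = f·(v + v_o)/v = 744.2 Hz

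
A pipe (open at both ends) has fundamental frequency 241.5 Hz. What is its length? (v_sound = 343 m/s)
L = v/(2f₁) = 0.7101 m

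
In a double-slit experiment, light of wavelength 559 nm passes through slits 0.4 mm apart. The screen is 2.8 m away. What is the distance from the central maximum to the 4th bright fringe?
y = mλL/d = 15.65 mm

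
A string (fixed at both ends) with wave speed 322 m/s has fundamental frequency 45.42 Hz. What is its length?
L = v/(2f₁) = 3.545 m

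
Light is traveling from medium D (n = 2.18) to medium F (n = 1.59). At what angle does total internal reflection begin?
θc = arcsin(n₂/n₁) = 46.83°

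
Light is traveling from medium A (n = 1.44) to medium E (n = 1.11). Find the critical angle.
θc = arcsin(n₂/n₁) = 50.43°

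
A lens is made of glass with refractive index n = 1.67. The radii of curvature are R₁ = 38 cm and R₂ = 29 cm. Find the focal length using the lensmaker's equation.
1/f = (n − 1)(1/R₁ − 1/R₂) → f = -182.8 cm (diverging lens)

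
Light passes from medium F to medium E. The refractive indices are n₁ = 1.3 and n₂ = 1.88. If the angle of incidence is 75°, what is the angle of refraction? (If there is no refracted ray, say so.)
sin θ₂ = (n₁/n₂)·sin θ₁ = 0.6679 → θ₂ = 41.91°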